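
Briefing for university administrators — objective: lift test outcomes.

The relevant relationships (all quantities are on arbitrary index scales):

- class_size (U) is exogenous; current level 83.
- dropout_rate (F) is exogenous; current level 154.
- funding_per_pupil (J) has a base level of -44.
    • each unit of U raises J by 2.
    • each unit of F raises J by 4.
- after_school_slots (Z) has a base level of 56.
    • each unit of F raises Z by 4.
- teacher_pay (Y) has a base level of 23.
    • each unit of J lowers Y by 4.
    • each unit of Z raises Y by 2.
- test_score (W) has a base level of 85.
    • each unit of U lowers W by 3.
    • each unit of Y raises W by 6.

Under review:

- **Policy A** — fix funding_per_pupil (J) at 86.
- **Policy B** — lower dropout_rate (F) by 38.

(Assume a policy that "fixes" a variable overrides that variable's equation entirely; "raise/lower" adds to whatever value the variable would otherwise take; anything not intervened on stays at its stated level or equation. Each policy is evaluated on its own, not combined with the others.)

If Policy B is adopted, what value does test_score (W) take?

-7850

Policy B (F − 38):
  U = 83
  F = 154 − 38 = 116
  J = -44 + 2·83 + 4·116 = 586
  Z = 56 + 4·116 = 520
  Y = 23 − 4·586 + 2·520 = -1281
  W = 85 − 3·83 + 6·(-1281) = -7850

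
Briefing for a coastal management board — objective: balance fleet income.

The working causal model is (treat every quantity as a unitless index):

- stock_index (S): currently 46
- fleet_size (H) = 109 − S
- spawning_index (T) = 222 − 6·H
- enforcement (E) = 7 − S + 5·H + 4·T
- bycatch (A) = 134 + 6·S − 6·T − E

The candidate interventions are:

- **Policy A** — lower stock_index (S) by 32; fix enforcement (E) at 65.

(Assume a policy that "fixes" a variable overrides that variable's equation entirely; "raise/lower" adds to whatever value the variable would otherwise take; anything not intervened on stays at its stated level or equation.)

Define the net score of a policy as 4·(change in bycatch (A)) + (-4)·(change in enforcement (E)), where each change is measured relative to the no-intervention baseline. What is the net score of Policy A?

Baseline:
  S = 46
  H = 109 − 46 = 63
  T = 222 − 6·63 = -156
  E = 7 − 46 + 5·63 + 4·(-156) = -348
  A = 134 + 6·46 − 6·(-156) − (-348) = 1694
Policy A (S − 32, E := 65):
  S = 46 − 32 = 14
  H = 109 − 14 = 95
  T = 222 − 6·95 = -348
  E = 65
  A = 134 + 6·14 − 6·(-348) − 65 = 2241
ΔA = 2241 − 1694 = 547; ΔE = 65 − (-348) = 413
Score = 4·547 + (-4)·413 = 536

536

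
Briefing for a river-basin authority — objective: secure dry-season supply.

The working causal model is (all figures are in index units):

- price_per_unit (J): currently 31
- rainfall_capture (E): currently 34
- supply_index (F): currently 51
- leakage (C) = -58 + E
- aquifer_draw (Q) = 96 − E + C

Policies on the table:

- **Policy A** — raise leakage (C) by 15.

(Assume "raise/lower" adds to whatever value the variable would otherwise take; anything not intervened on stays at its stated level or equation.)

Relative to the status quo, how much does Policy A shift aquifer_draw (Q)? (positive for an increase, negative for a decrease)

15

Baseline:
  E = 34
  C = -58 + 34 = -24
  Q = 96 − 34 + (-24) = 38
Policy A (C + 15):
  E = 34
  C = -58 + 34 (+15 from intervention) = -9
  Q = 96 − 34 + (-9) = 53
Change in Q: 53 − 38 = 15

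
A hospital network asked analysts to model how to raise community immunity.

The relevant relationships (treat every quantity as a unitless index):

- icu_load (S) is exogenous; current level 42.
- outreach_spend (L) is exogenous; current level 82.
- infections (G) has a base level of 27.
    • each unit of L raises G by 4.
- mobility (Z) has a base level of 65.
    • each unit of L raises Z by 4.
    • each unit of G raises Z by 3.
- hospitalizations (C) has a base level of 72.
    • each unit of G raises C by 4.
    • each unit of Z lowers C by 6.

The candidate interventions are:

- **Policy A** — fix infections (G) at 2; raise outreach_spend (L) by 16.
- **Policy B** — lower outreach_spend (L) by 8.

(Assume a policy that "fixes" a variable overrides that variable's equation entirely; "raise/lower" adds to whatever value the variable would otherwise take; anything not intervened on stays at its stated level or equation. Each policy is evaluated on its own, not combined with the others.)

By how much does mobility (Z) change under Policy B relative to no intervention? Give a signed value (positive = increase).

Baseline:
  L = 82
  G = 27 + 4·82 = 355
  Z = 65 + 4·82 + 3·355 = 1458
Policy B (L − 8):
  L = 82 − 8 = 74
  G = 27 + 4·74 = 323
  Z = 65 + 4·74 + 3·323 = 1330
Change in Z: 1330 − 1458 = -128

-128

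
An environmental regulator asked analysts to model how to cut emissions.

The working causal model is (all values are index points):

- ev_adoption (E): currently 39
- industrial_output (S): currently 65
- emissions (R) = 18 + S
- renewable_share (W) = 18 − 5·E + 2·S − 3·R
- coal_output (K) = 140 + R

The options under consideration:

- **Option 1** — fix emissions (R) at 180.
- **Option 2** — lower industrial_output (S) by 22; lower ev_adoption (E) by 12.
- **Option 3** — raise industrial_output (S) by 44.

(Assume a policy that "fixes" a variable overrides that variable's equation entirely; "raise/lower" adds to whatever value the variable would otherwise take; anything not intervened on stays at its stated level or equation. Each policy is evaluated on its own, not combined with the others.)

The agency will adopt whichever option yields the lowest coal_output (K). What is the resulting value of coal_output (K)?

Option 1 (R := 180):
  S = 65
  R = 180
  K = 140 + 180 = 320
Option 2 (S − 22, E − 12):
  S = 65 − 22 = 43
  R = 18 + 43 = 61
  K = 140 + 61 = 201
Option 3 (S + 44):
  S = 65 + 44 = 109
  R = 18 + 109 = 127
  K = 140 + 127 = 267
Comparing — Option 1: K=320, Option 2: K=201, Option 3: K=267. Lowest is 201 (Option 2).

201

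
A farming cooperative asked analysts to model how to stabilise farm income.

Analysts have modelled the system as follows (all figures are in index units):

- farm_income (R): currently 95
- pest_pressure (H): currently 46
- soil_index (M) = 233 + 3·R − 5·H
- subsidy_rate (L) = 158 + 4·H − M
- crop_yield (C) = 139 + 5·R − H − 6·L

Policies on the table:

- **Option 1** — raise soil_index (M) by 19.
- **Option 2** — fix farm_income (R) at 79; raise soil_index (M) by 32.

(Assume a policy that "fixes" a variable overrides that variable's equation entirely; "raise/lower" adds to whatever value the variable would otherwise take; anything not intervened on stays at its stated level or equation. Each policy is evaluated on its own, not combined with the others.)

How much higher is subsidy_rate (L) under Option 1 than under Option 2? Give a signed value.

-35

Option 1 (M + 19):
  R = 95
  H = 46
  M = 233 + 3·95 − 5·46 (+19 from intervention) = 307
  L = 158 + 4·46 − 307 = 35
Option 2 (R := 79, M + 32):
  R = 79
  H = 46
  M = 233 + 3·79 − 5·46 (+32 from intervention) = 272
  L = 158 + 4·46 − 272 = 70
L: 35 − 70 = -35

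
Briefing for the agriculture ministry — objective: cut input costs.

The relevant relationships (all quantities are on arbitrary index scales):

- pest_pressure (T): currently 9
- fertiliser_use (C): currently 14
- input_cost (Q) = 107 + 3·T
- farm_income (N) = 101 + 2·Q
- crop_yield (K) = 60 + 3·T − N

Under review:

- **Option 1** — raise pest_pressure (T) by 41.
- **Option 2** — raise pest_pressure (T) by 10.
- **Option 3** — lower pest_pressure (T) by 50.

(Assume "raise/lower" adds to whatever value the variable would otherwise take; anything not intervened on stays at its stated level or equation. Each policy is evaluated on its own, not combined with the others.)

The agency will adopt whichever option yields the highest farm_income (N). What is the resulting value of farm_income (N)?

615

Option 1 (T + 41):
  T = 9 + 41 = 50
  Q = 107 + 3·50 = 257
  N = 101 + 2·257 = 615
Option 2 (T + 10):
  T = 9 + 10 = 19
  Q = 107 + 3·19 = 164
  N = 101 + 2·164 = 429
Option 3 (T − 50):
  T = 9 − 50 = -41
  Q = 107 + 3·(-41) = -16
  N = 101 + 2·(-16) = 69
Comparing — Option 1: N=615, Option 2: N=429, Option 3: N=69. Highest is 615 (Option 1).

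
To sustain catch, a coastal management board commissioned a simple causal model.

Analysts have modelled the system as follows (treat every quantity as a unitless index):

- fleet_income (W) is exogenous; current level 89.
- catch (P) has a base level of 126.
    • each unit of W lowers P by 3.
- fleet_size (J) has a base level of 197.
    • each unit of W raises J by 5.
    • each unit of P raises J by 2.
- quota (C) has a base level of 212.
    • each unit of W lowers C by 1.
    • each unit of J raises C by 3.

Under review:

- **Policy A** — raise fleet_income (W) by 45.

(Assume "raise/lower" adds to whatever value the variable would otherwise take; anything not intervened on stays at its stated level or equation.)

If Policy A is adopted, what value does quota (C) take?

1023

Policy A (W + 45):
  W = 89 + 45 = 134
  P = 126 − 3·134 = -276
  J = 197 + 5·134 + 2·(-276) = 315
  C = 212 − 134 + 3·315 = 1023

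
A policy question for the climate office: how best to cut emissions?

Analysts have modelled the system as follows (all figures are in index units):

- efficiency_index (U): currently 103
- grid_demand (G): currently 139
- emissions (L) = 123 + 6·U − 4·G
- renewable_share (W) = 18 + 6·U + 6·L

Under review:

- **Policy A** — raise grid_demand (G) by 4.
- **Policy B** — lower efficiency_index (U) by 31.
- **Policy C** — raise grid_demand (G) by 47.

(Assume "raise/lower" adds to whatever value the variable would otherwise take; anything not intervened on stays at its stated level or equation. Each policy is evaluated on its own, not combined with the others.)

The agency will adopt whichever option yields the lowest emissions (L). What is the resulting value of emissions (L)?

-3

Policy A (G + 4):
  U = 103
  G = 139 + 4 = 143
  L = 123 + 6·103 − 4·143 = 169
Policy B (U − 31):
  U = 103 − 31 = 72
  G = 139
  L = 123 + 6·72 − 4·139 = -1
Policy C (G + 47):
  U = 103
  G = 139 + 47 = 186
  L = 123 + 6·103 − 4·186 = -3
Comparing — Policy A: L=169, Policy B: L=-1, Policy C: L=-3. Lowest is -3 (Policy C).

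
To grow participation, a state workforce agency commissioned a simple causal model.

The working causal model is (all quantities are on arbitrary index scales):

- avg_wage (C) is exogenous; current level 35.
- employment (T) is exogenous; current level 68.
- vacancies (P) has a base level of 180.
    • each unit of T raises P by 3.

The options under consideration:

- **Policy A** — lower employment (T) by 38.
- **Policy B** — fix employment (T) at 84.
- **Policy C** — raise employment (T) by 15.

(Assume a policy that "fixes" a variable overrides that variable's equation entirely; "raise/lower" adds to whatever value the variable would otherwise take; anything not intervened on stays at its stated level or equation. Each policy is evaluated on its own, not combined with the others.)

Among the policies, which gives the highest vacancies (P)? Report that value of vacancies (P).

432

Policy A (T − 38):
  T = 68 − 38 = 30
  P = 180 + 3·30 = 270
Policy B (T := 84):
  T = 84
  P = 180 + 3·84 = 432
Policy C (T + 15):
  T = 68 + 15 = 83
  P = 180 + 3·83 = 429
Comparing — Policy A: P=270, Policy B: P=432, Policy C: P=429. Highest is 432 (Policy B).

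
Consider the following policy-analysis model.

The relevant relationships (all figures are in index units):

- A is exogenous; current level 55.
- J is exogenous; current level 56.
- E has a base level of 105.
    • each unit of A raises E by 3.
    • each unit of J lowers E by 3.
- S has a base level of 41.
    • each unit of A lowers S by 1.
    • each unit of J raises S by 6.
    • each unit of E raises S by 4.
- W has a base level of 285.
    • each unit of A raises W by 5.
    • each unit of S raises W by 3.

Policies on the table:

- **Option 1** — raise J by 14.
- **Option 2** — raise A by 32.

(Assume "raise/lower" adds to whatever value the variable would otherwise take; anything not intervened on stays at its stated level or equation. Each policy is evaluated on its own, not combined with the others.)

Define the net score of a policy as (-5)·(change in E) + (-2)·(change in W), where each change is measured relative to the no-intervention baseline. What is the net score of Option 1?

Baseline:
  A = 55
  J = 56
  E = 105 + 3·55 − 3·56 = 102
  S = 41 − 55 + 6·56 + 4·102 = 730
  W = 285 + 5·55 + 3·730 = 2750
Option 1 (J + 14):
  A = 55
  J = 56 + 14 = 70
  E = 105 + 3·55 − 3·70 = 60
  S = 41 − 55 + 6·70 + 4·60 = 646
  W = 285 + 5·55 + 3·646 = 2498
ΔE = 60 − 102 = -42; ΔW = 2498 − 2750 = -252
Score = (-5)·(-42) + (-2)·(-252) = 714

714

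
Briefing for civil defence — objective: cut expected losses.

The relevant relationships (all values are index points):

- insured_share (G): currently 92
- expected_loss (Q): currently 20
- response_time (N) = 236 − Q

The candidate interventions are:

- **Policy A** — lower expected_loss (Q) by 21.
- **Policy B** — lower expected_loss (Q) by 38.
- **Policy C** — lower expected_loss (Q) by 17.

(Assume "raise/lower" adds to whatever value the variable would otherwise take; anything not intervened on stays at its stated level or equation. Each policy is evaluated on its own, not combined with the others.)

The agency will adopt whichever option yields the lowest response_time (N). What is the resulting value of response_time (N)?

233

Policy A (Q − 21):
  Q = 20 − 21 = -1
  N = 236 − (-1) = 237
Policy B (Q − 38):
  Q = 20 − 38 = -18
  N = 236 − (-18) = 254
Policy C (Q − 17):
  Q = 20 − 17 = 3
  N = 236 − 3 = 233
Comparing — Policy A: N=237, Policy B: N=254, Policy C: N=233. Lowest is 233 (Policy C).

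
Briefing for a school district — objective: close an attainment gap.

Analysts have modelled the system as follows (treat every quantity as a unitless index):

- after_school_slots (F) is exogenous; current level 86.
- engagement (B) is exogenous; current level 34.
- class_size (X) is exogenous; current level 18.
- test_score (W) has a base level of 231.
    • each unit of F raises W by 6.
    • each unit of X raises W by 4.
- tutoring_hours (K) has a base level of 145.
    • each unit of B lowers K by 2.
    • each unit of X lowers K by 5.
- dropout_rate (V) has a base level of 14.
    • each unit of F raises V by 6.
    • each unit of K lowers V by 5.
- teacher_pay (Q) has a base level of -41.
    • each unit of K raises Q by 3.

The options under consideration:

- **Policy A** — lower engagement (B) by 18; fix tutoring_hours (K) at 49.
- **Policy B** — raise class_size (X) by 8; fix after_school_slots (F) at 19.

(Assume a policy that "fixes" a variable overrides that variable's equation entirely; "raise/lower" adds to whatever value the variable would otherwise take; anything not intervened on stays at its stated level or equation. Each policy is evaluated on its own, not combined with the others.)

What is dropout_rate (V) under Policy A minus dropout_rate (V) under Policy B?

-108

Policy A (B − 18, K := 49):
  F = 86
  B = 34 − 18 = 16
  X = 18
  K = 49
  V = 14 + 6·86 − 5·49 = 285
Policy B (X + 8, F := 19):
  F = 19
  B = 34
  X = 18 + 8 = 26
  K = 145 − 2·34 − 5·26 = -53
  V = 14 + 6·19 − 5·(-53) = 393
V: 285 − 393 = -108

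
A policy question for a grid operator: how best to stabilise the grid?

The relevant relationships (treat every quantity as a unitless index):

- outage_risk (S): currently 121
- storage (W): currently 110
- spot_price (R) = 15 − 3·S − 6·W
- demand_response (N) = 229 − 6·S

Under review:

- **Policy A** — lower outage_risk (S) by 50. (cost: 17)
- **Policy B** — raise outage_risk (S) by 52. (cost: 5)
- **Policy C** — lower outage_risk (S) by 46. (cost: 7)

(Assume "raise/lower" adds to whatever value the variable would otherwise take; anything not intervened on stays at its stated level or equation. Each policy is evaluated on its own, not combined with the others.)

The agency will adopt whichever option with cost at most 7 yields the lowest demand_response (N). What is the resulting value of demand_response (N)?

-809

Policy B (S + 52):
  S = 121 + 52 = 173
  N = 229 − 6·173 = -809
Policy C (S − 46):
  S = 121 − 46 = 75
  N = 229 − 6·75 = -221
Comparing — Policy B: N=-809, Policy C: N=-221. Lowest is -809 (Policy B).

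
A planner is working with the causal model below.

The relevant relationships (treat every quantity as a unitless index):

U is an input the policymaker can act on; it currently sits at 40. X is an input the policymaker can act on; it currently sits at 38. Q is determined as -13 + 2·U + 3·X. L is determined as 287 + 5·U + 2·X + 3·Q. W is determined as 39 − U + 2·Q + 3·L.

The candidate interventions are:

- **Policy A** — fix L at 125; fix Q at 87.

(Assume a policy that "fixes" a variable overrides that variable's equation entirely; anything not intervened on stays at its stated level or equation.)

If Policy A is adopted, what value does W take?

Policy A (L := 125, Q := 87):
  U = 40
  X = 38
  Q = 87
  L = 125
  W = 39 − 40 + 2·87 + 3·125 = 548

548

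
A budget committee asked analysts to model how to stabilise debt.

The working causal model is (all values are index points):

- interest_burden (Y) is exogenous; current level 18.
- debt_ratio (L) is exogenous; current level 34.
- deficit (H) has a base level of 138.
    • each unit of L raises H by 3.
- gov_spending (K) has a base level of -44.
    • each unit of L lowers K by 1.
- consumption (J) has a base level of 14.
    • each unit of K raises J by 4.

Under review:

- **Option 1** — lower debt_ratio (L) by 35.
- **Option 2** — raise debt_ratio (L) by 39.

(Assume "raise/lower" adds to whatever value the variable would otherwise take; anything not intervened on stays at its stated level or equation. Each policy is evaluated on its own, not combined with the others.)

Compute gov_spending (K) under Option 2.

Option 2 (L + 39):
  L = 34 + 39 = 73
  K = -44 − 73 = -117

-117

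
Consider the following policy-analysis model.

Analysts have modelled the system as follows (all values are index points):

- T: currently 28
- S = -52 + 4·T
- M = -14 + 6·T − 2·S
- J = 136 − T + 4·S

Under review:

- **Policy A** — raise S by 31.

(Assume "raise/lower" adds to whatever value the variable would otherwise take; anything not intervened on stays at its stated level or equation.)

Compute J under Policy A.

472

Policy A (S + 31):
  T = 28
  S = -52 + 4·28 (+31 from intervention) = 91
  J = 136 − 28 + 4·91 = 472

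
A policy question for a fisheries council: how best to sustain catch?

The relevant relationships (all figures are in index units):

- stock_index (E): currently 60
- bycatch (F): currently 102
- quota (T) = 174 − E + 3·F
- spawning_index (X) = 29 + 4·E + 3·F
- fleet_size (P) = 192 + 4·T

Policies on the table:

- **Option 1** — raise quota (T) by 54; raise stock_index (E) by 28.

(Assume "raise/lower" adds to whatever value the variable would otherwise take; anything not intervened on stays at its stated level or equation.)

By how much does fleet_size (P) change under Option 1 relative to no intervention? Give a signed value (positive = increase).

104

Baseline:
  E = 60
  F = 102
  T = 174 − 60 + 3·102 = 420
  P = 192 + 4·420 = 1872
Option 1 (T + 54, E + 28):
  E = 60 + 28 = 88
  F = 102
  T = 174 − 88 + 3·102 (+54 from intervention) = 446
  P = 192 + 4·446 = 1976
Change in P: 1976 − 1872 = 104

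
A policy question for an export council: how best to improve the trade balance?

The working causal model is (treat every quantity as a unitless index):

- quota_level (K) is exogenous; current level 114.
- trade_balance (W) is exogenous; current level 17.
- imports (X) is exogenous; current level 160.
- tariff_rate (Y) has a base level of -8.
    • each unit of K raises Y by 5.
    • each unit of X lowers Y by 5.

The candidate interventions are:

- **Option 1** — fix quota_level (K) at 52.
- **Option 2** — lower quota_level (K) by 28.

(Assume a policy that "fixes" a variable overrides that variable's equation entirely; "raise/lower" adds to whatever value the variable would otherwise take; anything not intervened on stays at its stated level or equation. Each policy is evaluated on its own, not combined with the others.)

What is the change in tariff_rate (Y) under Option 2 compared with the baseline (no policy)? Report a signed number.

Baseline:
  K = 114
  X = 160
  Y = -8 + 5·114 − 5·160 = -238
Option 2 (K − 28):
  K = 114 − 28 = 86
  X = 160
  Y = -8 + 5·86 − 5·160 = -378
Change in Y: -378 − (-238) = -140

-140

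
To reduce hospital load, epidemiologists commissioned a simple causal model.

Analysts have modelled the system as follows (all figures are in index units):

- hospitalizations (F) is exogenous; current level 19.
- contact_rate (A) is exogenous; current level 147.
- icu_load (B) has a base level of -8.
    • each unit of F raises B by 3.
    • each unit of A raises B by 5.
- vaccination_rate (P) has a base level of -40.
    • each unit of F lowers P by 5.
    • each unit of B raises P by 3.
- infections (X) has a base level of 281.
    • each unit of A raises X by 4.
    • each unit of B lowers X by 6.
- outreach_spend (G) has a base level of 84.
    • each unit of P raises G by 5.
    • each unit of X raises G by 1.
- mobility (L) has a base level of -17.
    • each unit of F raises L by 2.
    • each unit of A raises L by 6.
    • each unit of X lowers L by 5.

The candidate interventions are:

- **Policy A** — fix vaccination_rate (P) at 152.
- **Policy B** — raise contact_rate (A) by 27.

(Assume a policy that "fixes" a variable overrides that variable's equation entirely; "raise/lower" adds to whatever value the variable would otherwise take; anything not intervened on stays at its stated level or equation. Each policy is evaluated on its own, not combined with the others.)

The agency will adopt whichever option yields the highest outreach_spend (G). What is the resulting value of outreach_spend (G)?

8657

Policy A (P := 152):
  F = 19
  A = 147
  B = -8 + 3·19 + 5·147 = 784
  P = 152
  X = 281 + 4·147 − 6·784 = -3835
  G = 84 + 5·152 + (-3835) = -2991
Policy B (A + 27):
  F = 19
  A = 147 + 27 = 174
  B = -8 + 3·19 + 5·174 = 919
  P = -40 − 5·19 + 3·919 = 2622
  X = 281 + 4·174 − 6·919 = -4537
  G = 84 + 5·2622 + (-4537) = 8657
Comparing — Policy A: G=-2991, Policy B: G=8657. Highest is 8657 (Policy B).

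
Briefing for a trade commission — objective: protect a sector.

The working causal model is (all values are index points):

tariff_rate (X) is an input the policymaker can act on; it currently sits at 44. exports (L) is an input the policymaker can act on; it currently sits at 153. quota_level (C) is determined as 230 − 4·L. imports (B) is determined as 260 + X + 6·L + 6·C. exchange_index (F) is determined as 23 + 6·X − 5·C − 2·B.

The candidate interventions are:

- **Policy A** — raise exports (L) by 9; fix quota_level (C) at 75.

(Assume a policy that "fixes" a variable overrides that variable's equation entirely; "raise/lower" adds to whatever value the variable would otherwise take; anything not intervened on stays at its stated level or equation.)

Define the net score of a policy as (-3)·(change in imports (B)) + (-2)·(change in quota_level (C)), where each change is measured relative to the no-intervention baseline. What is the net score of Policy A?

Baseline:
  X = 44
  L = 153
  C = 230 − 4·153 = -382
  B = 260 + 44 + 6·153 + 6·(-382) = -1070
Policy A (L + 9, C := 75):
  X = 44
  L = 153 + 9 = 162
  C = 75
  B = 260 + 44 + 6·162 + 6·75 = 1726
ΔB = 1726 − (-1070) = 2796; ΔC = 75 − (-382) = 457
Score = (-3)·2796 + (-2)·457 = -9302

-9302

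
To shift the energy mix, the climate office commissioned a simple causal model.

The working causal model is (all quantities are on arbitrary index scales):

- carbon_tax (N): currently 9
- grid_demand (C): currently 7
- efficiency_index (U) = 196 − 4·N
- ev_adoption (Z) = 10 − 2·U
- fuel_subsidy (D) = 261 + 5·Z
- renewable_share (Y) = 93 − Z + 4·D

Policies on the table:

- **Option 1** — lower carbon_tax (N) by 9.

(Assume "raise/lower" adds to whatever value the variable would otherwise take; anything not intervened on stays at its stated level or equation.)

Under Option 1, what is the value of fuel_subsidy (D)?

-1649

Option 1 (N − 9):
  N = 9 − 9 = 0
  U = 196 − 4·0 = 196
  Z = 10 − 2·196 = -382
  D = 261 + 5·(-382) = -1649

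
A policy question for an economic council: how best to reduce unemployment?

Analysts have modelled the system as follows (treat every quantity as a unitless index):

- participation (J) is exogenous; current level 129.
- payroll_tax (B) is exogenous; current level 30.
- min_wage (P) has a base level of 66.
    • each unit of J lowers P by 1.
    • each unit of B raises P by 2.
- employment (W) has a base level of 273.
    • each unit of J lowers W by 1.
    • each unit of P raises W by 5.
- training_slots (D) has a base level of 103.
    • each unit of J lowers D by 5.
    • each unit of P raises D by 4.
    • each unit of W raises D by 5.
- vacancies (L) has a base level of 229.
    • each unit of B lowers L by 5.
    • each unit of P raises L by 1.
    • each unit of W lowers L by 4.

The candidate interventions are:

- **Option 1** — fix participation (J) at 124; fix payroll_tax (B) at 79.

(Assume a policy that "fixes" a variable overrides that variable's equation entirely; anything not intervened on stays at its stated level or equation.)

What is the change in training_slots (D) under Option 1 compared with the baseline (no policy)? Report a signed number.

Baseline:
  J = 129
  B = 30
  P = 66 − 129 + 2·30 = -3
  W = 273 − 129 + 5·(-3) = 129
  D = 103 − 5·129 + 4·(-3) + 5·129 = 91
Option 1 (J := 124, B := 79):
  J = 124
  B = 79
  P = 66 − 124 + 2·79 = 100
  W = 273 − 124 + 5·100 = 649
  D = 103 − 5·124 + 4·100 + 5·649 = 3128
Change in D: 3128 − 91 = 3037

3037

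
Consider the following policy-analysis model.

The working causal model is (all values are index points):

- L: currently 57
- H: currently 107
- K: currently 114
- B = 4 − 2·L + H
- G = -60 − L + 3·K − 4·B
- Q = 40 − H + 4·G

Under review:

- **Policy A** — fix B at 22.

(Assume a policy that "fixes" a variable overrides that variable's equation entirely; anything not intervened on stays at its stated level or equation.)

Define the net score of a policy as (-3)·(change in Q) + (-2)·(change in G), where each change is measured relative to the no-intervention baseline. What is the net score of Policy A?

1400

Baseline:
  L = 57
  H = 107
  K = 114
  B = 4 − 2·57 + 107 = -3
  G = -60 − 57 + 3·114 − 4·(-3) = 237
  Q = 40 − 107 + 4·237 = 881
Policy A (B := 22):
  L = 57
  H = 107
  K = 114
  B = 22
  G = -60 − 57 + 3·114 − 4·22 = 137
  Q = 40 − 107 + 4·137 = 481
ΔQ = 481 − 881 = -400; ΔG = 137 − 237 = -100
Score = (-3)·(-400) + (-2)·(-100) = 1400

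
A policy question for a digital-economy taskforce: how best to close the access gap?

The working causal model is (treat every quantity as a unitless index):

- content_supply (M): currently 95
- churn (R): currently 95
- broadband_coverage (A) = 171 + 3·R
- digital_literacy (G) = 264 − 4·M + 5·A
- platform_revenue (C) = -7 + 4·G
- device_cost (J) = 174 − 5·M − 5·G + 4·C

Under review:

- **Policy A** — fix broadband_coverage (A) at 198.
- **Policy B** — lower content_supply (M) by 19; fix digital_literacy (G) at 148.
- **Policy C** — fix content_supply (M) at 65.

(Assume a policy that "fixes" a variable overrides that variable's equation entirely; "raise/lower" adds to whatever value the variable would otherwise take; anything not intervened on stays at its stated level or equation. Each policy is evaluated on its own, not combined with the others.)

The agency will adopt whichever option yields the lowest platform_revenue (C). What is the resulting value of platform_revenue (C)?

Policy A (A := 198):
  M = 95
  R = 95
  A = 198
  G = 264 − 4·95 + 5·198 = 874
  C = -7 + 4·874 = 3489
Policy B (M − 19, G := 148):
  M = 95 − 19 = 76
  R = 95
  A = 171 + 3·95 = 456
  G = 148
  C = -7 + 4·148 = 585
Policy C (M := 65):
  M = 65
  R = 95
  A = 171 + 3·95 = 456
  G = 264 − 4·65 + 5·456 = 2284
  C = -7 + 4·2284 = 9129
Comparing — Policy A: C=3489, Policy B: C=585, Policy C: C=9129. Lowest is 585 (Policy B).

585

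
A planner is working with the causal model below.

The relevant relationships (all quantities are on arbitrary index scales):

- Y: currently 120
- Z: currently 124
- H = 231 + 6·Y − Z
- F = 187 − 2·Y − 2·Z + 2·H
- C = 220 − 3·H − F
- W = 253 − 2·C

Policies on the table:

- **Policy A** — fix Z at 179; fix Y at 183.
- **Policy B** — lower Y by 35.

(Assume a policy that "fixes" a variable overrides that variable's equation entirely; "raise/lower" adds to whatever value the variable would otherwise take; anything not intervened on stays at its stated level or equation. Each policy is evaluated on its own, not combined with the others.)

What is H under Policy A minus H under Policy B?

533

Policy A (Z := 179, Y := 183):
  Y = 183
  Z = 179
  H = 231 + 6·183 − 179 = 1150
Policy B (Y − 35):
  Y = 120 − 35 = 85
  Z = 124
  H = 231 + 6·85 − 124 = 617
H: 1150 − 617 = 533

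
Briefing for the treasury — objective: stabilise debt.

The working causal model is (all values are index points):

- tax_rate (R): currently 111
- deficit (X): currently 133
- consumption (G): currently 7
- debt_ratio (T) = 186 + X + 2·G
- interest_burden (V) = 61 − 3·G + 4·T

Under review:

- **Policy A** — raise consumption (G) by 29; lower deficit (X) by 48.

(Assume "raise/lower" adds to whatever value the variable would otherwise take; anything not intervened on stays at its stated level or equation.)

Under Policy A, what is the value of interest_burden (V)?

Policy A (G + 29, X − 48):
  X = 133 − 48 = 85
  G = 7 + 29 = 36
  T = 186 + 85 + 2·36 = 343
  V = 61 − 3·36 + 4·343 = 1325

1325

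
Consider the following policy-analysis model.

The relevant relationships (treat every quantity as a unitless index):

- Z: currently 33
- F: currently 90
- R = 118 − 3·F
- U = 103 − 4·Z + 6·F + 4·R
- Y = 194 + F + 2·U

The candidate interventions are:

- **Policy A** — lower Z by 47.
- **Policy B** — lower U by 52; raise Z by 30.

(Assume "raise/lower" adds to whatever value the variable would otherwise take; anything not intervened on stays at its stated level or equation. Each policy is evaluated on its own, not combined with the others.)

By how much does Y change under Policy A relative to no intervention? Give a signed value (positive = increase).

Baseline:
  Z = 33
  F = 90
  R = 118 − 3·90 = -152
  U = 103 − 4·33 + 6·90 + 4·(-152) = -97
  Y = 194 + 90 + 2·(-97) = 90
Policy A (Z − 47):
  Z = 33 − 47 = -14
  F = 90
  R = 118 − 3·90 = -152
  U = 103 − 4·(-14) + 6·90 + 4·(-152) = 91
  Y = 194 + 90 + 2·91 = 466
Change in Y: 466 − 90 = 376

376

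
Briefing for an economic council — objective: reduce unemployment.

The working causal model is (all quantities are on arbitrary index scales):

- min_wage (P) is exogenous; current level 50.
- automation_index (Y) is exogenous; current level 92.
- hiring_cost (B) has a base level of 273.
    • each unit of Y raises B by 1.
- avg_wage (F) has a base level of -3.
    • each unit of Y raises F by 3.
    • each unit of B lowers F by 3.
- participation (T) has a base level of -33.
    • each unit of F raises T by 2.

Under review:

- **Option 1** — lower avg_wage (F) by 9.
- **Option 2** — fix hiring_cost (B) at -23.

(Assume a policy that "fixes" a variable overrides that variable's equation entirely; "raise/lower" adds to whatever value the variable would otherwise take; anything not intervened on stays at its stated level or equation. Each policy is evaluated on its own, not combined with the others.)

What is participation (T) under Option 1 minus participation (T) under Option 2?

-2346

Option 1 (F − 9):
  Y = 92
  B = 273 + 92 = 365
  F = -3 + 3·92 − 3·365 (−9 from intervention) = -831
  T = -33 + 2·(-831) = -1695
Option 2 (B := -23):
  Y = 92
  B = -23
  F = -3 + 3·92 − 3·(-23) = 342
  T = -33 + 2·342 = 651
T: -1695 − 651 = -2346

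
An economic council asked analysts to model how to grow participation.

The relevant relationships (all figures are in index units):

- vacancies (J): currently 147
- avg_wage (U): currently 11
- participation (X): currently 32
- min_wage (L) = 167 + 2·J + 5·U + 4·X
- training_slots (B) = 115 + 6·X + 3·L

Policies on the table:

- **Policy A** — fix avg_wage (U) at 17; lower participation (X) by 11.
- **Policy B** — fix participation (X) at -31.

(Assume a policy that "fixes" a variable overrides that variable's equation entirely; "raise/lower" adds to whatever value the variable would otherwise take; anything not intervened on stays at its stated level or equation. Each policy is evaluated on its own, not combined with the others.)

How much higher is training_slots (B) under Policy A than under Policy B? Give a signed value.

Policy A (U := 17, X − 11):
  J = 147
  U = 17
  X = 32 − 11 = 21
  L = 167 + 2·147 + 5·17 + 4·21 = 630
  B = 115 + 6·21 + 3·630 = 2131
Policy B (X := -31):
  J = 147
  U = 11
  X = -31
  L = 167 + 2·147 + 5·11 + 4·(-31) = 392
  B = 115 + 6·(-31) + 3·392 = 1105
B: 2131 − 1105 = 1026

1026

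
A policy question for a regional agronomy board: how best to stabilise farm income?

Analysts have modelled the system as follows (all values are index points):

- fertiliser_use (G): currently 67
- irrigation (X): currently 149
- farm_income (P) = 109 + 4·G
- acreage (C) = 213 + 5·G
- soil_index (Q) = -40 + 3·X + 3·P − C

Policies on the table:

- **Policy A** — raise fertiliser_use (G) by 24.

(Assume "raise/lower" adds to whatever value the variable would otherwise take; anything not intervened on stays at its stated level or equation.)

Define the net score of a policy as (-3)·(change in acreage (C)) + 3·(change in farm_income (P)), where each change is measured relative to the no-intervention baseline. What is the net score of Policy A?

-72

Baseline:
  G = 67
  P = 109 + 4·67 = 377
  C = 213 + 5·67 = 548
Policy A (G + 24):
  G = 67 + 24 = 91
  P = 109 + 4·91 = 473
  C = 213 + 5·91 = 668
ΔC = 668 − 548 = 120; ΔP = 473 − 377 = 96
Score = (-3)·120 + 3·96 = -72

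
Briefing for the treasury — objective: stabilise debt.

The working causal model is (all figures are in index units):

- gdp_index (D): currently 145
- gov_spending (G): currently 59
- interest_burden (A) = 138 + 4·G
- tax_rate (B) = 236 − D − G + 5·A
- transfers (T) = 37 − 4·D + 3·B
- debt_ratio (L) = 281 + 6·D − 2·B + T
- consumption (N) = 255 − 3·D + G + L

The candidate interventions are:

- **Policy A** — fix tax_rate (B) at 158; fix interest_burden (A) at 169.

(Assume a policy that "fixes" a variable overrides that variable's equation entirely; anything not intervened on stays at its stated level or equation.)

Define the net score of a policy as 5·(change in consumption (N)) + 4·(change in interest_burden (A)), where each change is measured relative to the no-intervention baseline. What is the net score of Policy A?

-9540

Baseline:
  D = 145
  G = 59
  A = 138 + 4·59 = 374
  B = 236 − 145 − 59 + 5·374 = 1902
  T = 37 − 4·145 + 3·1902 = 5163
  L = 281 + 6·145 − 2·1902 + 5163 = 2510
  N = 255 − 3·145 + 59 + 2510 = 2389
Policy A (B := 158, A := 169):
  D = 145
  G = 59
  A = 169
  B = 158
  T = 37 − 4·145 + 3·158 = -69
  L = 281 + 6·145 − 2·158 + (-69) = 766
  N = 255 − 3·145 + 59 + 766 = 645
ΔN = 645 − 2389 = -1744; ΔA = 169 − 374 = -205
Score = 5·(-1744) + 4·(-205) = -9540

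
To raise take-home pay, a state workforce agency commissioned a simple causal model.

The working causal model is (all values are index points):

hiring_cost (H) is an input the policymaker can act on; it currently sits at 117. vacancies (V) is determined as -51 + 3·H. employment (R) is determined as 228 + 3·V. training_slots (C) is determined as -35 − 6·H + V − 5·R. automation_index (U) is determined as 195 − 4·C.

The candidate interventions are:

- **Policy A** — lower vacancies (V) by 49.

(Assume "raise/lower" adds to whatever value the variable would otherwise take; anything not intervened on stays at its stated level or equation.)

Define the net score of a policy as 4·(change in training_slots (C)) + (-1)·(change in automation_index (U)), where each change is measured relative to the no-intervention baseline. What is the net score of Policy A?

5488

Baseline:
  H = 117
  V = -51 + 3·117 = 300
  R = 228 + 3·300 = 1128
  C = -35 − 6·117 + 300 − 5·1128 = -6077
  U = 195 − 4·(-6077) = 24503
Policy A (V − 49):
  H = 117
  V = -51 + 3·117 (−49 from intervention) = 251
  R = 228 + 3·251 = 981
  C = -35 − 6·117 + 251 − 5·981 = -5391
  U = 195 − 4·(-5391) = 21759
ΔC = -5391 − (-6077) = 686; ΔU = 21759 − 24503 = -2744
Score = 4·686 + (-1)·(-2744) = 5488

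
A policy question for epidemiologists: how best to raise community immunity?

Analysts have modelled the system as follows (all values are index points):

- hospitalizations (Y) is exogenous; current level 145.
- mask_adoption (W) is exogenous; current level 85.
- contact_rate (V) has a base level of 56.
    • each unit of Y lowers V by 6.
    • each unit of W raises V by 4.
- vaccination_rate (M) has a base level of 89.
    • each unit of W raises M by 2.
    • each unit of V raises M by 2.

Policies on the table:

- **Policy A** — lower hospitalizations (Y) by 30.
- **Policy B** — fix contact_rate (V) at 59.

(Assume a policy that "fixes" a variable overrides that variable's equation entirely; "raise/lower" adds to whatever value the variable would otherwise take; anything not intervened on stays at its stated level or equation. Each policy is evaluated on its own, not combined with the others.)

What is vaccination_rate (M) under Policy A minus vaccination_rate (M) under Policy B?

Policy A (Y − 30):
  Y = 145 − 30 = 115
  W = 85
  V = 56 − 6·115 + 4·85 = -294
  M = 89 + 2·85 + 2·(-294) = -329
Policy B (V := 59):
  Y = 145
  W = 85
  V = 59
  M = 89 + 2·85 + 2·59 = 377
M: -329 − 377 = -706

-706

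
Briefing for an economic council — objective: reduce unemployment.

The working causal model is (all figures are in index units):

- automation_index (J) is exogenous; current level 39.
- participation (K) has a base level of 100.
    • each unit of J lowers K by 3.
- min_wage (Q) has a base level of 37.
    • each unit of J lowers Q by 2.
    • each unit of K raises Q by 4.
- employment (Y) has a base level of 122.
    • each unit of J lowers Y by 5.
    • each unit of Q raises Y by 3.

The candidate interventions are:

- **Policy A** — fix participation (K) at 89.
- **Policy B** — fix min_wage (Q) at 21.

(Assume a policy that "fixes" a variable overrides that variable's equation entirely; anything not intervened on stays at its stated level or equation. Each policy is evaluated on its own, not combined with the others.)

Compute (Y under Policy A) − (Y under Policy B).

882

Policy A (K := 89):
  J = 39
  K = 89
  Q = 37 − 2·39 + 4·89 = 315
  Y = 122 − 5·39 + 3·315 = 872
Policy B (Q := 21):
  J = 39
  K = 100 − 3·39 = -17
  Q = 21
  Y = 122 − 5·39 + 3·21 = -10
Y: 872 − (-10) = 882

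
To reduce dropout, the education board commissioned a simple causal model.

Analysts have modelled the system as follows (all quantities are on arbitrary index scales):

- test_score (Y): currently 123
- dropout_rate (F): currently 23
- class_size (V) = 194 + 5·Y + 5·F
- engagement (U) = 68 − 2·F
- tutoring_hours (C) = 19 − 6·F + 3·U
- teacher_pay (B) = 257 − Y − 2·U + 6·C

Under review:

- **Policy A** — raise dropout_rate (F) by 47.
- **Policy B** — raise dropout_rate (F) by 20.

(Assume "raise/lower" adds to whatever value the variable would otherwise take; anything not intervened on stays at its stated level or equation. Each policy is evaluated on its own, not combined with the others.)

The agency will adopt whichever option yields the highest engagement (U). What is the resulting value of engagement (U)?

Policy A (F + 47):
  F = 23 + 47 = 70
  U = 68 − 2·70 = -72
Policy B (F + 20):
  F = 23 + 20 = 43
  U = 68 − 2·43 = -18
Comparing — Policy A: U=-72, Policy B: U=-18. Highest is -18 (Policy B).

-18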